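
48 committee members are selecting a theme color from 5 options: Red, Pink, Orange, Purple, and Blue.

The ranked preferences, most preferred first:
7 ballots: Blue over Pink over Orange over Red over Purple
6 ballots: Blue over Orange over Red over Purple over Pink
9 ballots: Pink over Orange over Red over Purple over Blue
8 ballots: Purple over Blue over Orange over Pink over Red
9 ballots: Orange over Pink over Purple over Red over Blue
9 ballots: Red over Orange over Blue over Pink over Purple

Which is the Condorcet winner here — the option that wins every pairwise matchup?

Orange

Orange vs Red: 39–9
Orange vs Pink: 32–16
Orange vs Purple: 40–8
Orange vs Blue: 27–21
Orange beats every other option.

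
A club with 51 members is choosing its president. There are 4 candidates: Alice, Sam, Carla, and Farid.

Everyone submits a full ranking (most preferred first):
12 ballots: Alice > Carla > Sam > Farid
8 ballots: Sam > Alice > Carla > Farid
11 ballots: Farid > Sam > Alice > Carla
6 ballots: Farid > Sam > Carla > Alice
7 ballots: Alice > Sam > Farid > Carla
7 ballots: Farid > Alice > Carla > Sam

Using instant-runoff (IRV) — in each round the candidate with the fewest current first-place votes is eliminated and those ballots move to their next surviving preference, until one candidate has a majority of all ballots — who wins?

Round 1: Alice 19, Sam 8, Carla 0, Farid 24. Carla eliminated.
Round 2: Alice 19, Sam 8, Farid 24. Sam eliminated.
Round 3: Alice 27, Farid 24. Alice has a majority (≥26).

Alice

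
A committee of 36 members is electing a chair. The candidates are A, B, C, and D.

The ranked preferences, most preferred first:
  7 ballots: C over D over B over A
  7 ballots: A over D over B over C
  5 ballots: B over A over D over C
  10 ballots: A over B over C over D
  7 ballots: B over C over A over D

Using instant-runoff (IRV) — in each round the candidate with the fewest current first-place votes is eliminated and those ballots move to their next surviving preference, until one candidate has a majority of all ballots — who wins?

B

Round 1: A 17, B 12, C 7, D 0. D eliminated.
Round 2: A 17, B 12, C 7. C eliminated.
Round 3: A 17, B 19. B has a majority (≥19).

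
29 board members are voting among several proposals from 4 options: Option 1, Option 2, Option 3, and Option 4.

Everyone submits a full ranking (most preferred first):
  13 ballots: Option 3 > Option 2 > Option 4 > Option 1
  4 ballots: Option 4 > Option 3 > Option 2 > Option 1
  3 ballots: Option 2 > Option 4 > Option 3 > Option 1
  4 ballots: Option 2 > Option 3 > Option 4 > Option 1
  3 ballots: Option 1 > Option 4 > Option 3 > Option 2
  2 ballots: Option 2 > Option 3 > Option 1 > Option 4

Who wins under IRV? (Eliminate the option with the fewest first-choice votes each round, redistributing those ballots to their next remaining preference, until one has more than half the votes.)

Round 1: Option 1 3, Option 2 9, Option 3 13, Option 4 4. Option 1 eliminated.
Round 2: Option 2 9, Option 3 13, Option 4 7. Option 4 eliminated.
Round 3: Option 2 9, Option 3 20. Option 3 has a majority (≥15).

Option 3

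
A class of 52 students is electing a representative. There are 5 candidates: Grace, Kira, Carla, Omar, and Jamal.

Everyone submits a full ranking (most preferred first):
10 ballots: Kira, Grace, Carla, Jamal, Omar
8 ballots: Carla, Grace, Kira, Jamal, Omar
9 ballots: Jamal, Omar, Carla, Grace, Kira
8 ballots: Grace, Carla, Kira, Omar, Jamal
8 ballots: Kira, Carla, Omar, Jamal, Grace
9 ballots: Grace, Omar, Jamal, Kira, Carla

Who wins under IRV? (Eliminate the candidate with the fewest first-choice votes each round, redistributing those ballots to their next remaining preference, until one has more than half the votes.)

Grace

Round 1: Grace 17, Kira 18, Carla 8, Omar 0, Jamal 9. Omar eliminated.
Round 2: Grace 17, Kira 18, Carla 8, Jamal 9. Carla eliminated.
Round 3: Grace 25, Kira 18, Jamal 9. Jamal eliminated.
Round 4: Grace 34, Kira 18. Grace has a majority (≥27).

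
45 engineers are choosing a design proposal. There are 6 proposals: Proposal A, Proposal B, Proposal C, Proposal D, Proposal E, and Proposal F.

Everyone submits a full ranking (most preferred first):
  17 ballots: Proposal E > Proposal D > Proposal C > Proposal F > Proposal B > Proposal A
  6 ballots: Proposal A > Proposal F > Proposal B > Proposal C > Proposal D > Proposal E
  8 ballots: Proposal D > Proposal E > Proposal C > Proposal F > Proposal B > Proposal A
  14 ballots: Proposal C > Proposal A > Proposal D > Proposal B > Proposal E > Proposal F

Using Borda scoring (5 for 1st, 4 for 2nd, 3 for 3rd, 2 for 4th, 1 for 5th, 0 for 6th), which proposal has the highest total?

Proposal C

Proposal A: 17×0 + 6×5 + 8×0 + 14×4 = 86
Proposal B: 17×1 + 6×3 + 8×1 + 14×2 = 71
Proposal C: 17×3 + 6×2 + 8×3 + 14×5 = 157
Proposal D: 17×4 + 6×1 + 8×5 + 14×3 = 156
Proposal E: 17×5 + 6×0 + 8×4 + 14×1 = 131
Proposal F: 17×2 + 6×4 + 8×2 + 14×0 = 74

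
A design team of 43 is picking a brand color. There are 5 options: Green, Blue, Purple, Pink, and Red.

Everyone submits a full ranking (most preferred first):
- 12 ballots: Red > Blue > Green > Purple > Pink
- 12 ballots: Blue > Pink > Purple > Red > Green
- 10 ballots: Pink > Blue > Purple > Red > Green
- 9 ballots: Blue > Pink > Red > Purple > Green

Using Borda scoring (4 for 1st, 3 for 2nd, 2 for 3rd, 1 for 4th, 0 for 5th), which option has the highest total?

Blue

Green: 12×2 + 12×0 + 10×0 + 9×0 = 24
Blue: 12×3 + 12×4 + 10×3 + 9×4 = 150
Purple: 12×1 + 12×2 + 10×2 + 9×1 = 65
Pink: 12×0 + 12×3 + 10×4 + 9×3 = 103
Red: 12×4 + 12×1 + 10×1 + 9×2 = 88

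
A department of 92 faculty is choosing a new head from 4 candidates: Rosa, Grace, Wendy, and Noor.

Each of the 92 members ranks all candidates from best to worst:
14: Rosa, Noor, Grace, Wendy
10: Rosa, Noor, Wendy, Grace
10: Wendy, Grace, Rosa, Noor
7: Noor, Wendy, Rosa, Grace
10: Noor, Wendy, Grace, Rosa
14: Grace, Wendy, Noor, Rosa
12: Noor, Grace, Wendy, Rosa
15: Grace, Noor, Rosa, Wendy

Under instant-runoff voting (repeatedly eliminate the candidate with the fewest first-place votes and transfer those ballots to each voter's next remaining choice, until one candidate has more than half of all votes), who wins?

Round 1: Rosa 24, Grace 29, Wendy 10, Noor 29. Wendy eliminated.
Round 2: Rosa 24, Grace 39, Noor 29. Rosa eliminated.
Round 3: Grace 39, Noor 53. Noor has a majority (≥47).

Noor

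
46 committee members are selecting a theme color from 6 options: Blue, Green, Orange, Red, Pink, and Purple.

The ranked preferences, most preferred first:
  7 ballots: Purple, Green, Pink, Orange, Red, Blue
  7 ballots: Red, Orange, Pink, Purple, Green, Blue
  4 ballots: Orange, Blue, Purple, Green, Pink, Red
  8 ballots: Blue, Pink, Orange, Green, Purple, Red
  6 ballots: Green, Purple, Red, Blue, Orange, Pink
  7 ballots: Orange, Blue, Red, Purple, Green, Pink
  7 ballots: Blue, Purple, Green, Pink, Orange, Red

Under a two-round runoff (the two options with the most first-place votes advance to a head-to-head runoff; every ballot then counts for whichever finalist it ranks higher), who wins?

Orange

Round 1 first-place votes: Blue 15, Green 6, Orange 11, Red 7, Pink 0, Purple 7. Blue and Orange advance.
Runoff: Blue is ranked above Orange on 21 ballots, Orange above Blue on 25.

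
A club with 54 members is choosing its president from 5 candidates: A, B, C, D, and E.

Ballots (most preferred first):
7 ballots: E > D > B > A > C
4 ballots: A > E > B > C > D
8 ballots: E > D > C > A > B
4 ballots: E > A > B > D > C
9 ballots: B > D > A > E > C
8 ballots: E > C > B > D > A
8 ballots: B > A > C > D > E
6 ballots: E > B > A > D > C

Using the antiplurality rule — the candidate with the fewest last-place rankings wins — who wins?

Last-place votes: A 8, B 8, C 26, D 4, E 8.

D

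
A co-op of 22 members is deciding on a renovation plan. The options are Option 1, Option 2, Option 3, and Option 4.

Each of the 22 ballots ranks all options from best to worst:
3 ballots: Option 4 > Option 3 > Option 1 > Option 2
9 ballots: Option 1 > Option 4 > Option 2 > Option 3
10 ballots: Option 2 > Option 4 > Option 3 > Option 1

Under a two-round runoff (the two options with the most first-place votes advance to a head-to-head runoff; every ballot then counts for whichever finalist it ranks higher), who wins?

Option 1

Round 1 first-place votes: Option 1 9, Option 2 10, Option 3 0, Option 4 3. Option 2 and Option 1 advance.
Runoff: Option 2 is ranked above Option 1 on 10 ballots, Option 1 above Option 2 on 12.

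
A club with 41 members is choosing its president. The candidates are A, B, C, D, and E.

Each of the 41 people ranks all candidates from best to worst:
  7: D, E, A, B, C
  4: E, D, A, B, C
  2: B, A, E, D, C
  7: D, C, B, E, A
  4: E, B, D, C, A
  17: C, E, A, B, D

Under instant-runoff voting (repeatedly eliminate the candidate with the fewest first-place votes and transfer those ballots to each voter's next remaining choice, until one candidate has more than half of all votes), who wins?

Round 1: A 0, B 2, C 17, D 14, E 8. A eliminated.
Round 2: B 2, C 17, D 14, E 8. B eliminated.
Round 3: C 17, D 14, E 10. E eliminated.
Round 4: C 17, D 24. D has a majority (≥21).

D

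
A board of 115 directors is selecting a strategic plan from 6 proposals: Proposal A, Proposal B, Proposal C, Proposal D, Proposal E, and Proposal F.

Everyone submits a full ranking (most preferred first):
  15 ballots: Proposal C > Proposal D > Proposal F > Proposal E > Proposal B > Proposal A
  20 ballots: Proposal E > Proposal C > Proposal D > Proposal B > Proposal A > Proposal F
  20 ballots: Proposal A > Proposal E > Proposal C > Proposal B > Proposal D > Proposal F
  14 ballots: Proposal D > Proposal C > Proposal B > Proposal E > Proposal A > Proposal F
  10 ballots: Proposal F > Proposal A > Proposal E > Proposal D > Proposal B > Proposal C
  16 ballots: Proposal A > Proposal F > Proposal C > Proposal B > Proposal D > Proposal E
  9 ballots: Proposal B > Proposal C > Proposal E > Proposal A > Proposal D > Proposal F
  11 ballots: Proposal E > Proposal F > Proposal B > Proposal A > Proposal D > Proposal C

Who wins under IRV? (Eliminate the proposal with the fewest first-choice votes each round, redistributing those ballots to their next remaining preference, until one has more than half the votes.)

Round 1: Proposal A 36, Proposal B 9, Proposal C 15, Proposal D 14, Proposal E 31, Proposal F 10. Proposal B eliminated.
Round 2: Proposal A 36, Proposal C 24, Proposal D 14, Proposal E 31, Proposal F 10. Proposal F eliminated.
Round 3: Proposal A 46, Proposal C 24, Proposal D 14, Proposal E 31. Proposal D eliminated.
Round 4: Proposal A 46, Proposal C 38, Proposal E 31. Proposal E eliminated.
Round 5: Proposal A 57, Proposal C 58. Proposal C has a majority (≥58).

Proposal C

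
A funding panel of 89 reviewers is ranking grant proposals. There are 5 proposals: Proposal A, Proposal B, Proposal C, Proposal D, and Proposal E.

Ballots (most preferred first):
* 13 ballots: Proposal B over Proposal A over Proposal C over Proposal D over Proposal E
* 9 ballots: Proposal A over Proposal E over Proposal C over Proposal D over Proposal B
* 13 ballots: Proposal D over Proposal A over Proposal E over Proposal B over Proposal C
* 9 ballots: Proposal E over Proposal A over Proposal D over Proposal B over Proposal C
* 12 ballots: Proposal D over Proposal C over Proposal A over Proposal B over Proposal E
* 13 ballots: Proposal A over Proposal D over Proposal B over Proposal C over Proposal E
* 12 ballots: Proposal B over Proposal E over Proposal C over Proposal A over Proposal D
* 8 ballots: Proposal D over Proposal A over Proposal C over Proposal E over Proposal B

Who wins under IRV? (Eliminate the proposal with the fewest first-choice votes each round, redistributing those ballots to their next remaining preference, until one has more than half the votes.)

Proposal A

Round 1: Proposal A 22, Proposal B 25, Proposal C 0, Proposal D 33, Proposal E 9. Proposal C eliminated.
Round 2: Proposal A 22, Proposal B 25, Proposal D 33, Proposal E 9. Proposal E eliminated.
Round 3: Proposal A 31, Proposal B 25, Proposal D 33. Proposal B eliminated.
Round 4: Proposal A 56, Proposal D 33. Proposal A has a majority (≥45).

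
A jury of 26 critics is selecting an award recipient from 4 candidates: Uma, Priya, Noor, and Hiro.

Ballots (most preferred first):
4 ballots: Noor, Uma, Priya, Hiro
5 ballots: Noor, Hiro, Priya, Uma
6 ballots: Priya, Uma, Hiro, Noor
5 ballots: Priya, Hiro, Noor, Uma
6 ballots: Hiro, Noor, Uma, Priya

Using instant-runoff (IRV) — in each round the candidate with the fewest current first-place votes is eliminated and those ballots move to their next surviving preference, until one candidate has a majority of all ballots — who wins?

Round 1: Uma 0, Priya 11, Noor 9, Hiro 6. Uma eliminated.
Round 2: Priya 11, Noor 9, Hiro 6. Hiro eliminated.
Round 3: Priya 11, Noor 15. Noor has a majority (≥14).

Noor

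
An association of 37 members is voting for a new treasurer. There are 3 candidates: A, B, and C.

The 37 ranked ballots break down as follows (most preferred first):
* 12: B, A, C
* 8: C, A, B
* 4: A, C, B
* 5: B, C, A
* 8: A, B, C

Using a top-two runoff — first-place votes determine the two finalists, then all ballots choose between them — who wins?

Round 1 first-place votes: A 12, B 17, C 8. B and A advance.
Runoff: B is ranked above A on 17 ballots, A above B on 20.

A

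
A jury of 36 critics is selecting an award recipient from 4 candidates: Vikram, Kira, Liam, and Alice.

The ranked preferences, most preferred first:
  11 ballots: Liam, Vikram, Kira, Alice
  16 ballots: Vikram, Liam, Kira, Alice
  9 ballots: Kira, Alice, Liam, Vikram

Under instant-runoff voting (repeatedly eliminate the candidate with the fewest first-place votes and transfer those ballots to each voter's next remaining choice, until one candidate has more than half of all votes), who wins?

Liam

Round 1: Vikram 16, Kira 9, Liam 11, Alice 0. Alice eliminated.
Round 2: Vikram 16, Kira 9, Liam 11. Kira eliminated.
Round 3: Vikram 16, Liam 20. Liam has a majority (≥19).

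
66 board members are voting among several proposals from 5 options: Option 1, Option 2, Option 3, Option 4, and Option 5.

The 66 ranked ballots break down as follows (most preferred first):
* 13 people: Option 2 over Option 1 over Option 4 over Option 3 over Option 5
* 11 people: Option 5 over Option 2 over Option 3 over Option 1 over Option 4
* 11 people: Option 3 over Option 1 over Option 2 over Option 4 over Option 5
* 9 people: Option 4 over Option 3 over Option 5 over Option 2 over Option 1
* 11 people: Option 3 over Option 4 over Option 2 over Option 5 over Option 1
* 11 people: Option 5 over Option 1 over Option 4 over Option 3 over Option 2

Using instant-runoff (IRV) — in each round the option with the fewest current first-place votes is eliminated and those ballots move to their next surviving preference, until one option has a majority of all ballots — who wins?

Round 1: Option 1 0, Option 2 13, Option 3 22, Option 4 9, Option 5 22. Option 1 eliminated.
Round 2: Option 2 13, Option 3 22, Option 4 9, Option 5 22. Option 4 eliminated.
Round 3: Option 2 13, Option 3 31, Option 5 22. Option 2 eliminated.
Round 4: Option 3 44, Option 5 22. Option 3 has a majority (≥34).

Option 3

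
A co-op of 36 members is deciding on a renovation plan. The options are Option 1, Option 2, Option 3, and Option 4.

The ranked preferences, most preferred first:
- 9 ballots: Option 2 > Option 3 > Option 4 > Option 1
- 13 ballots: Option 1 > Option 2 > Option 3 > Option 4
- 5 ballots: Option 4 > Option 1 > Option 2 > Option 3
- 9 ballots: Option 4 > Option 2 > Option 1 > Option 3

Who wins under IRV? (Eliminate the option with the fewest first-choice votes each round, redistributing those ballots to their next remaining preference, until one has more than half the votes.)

Option 4

Round 1: Option 1 13, Option 2 9, Option 3 0, Option 4 14. Option 3 eliminated.
Round 2: Option 1 13, Option 2 9, Option 4 14. Option 2 eliminated.
Round 3: Option 1 13, Option 4 23. Option 4 has a majority (≥19).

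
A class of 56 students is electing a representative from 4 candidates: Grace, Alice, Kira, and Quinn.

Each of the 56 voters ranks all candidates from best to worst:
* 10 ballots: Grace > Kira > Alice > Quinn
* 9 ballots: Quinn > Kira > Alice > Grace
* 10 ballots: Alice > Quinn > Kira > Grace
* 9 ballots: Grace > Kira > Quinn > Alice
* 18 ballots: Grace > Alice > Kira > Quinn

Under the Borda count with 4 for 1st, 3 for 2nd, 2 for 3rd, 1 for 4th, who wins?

Grace: 10×4 + 9×1 + 10×1 + 9×4 + 18×4 = 167
Alice: 10×2 + 9×2 + 10×4 + 9×1 + 18×3 = 141
Kira: 10×3 + 9×3 + 10×2 + 9×3 + 18×2 = 140
Quinn: 10×1 + 9×4 + 10×3 + 9×2 + 18×1 = 112

Grace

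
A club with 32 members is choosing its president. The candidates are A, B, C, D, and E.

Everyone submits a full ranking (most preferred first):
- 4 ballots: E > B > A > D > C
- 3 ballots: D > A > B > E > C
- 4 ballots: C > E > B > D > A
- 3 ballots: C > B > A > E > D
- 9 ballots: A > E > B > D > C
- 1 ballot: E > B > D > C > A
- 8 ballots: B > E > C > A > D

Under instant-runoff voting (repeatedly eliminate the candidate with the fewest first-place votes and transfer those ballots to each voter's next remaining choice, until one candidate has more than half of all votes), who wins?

B

Round 1: A 9, B 8, C 7, D 3, E 5. D eliminated.
Round 2: A 12, B 8, C 7, E 5. E eliminated.
Round 3: A 12, B 13, C 7. C eliminated.
Round 4: A 12, B 20. B has a majority (≥17).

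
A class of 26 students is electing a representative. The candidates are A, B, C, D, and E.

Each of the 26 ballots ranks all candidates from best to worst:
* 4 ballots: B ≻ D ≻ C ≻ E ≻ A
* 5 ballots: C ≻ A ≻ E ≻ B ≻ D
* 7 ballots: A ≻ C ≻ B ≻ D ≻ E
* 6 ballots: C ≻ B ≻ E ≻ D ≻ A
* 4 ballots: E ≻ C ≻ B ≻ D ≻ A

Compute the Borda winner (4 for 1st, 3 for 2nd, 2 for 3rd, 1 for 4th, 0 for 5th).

A: 4×0 + 5×3 + 7×4 + 6×0 + 4×0 = 43
B: 4×4 + 5×1 + 7×2 + 6×3 + 4×2 = 61
C: 4×2 + 5×4 + 7×3 + 6×4 + 4×3 = 85
D: 4×3 + 5×0 + 7×1 + 6×1 + 4×1 = 29
E: 4×1 + 5×2 + 7×0 + 6×2 + 4×4 = 42

C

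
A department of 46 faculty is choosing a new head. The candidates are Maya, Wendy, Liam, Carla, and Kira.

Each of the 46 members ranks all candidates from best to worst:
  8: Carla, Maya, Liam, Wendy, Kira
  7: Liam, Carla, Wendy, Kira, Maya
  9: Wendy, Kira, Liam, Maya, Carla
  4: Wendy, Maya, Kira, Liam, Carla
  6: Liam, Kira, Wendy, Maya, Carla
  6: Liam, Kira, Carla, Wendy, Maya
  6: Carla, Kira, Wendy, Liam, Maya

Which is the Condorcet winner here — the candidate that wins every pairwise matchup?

Liam vs Maya: 34–12
Liam vs Wendy: 27–19
Liam vs Carla: 32–14
Liam vs Kira: 27–19
Liam beats every other candidate.

Liam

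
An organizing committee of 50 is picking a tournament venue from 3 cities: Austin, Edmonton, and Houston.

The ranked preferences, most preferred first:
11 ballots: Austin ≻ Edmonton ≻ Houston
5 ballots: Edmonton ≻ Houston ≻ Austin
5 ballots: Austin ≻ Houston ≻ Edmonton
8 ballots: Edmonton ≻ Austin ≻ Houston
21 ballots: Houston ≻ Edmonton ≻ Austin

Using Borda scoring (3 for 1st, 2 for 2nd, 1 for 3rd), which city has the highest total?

Edmonton

Austin: 11×3 + 5×1 + 5×3 + 8×2 + 21×1 = 90
Edmonton: 11×2 + 5×3 + 5×1 + 8×3 + 21×2 = 108
Houston: 11×1 + 5×2 + 5×2 + 8×1 + 21×3 = 102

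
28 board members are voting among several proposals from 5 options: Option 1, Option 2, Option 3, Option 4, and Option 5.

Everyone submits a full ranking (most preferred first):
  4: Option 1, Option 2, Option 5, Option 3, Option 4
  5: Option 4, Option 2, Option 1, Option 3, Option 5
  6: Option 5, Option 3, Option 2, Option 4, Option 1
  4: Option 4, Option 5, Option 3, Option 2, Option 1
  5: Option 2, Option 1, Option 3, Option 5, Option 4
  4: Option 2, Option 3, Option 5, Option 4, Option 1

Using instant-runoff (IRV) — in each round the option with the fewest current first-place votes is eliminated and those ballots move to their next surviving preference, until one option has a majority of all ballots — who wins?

Round 1: Option 1 4, Option 2 9, Option 3 0, Option 4 9, Option 5 6. Option 3 eliminated.
Round 2: Option 1 4, Option 2 9, Option 4 9, Option 5 6. Option 1 eliminated.
Round 3: Option 2 13, Option 4 9, Option 5 6. Option 5 eliminated.
Round 4: Option 2 19, Option 4 9. Option 2 has a majority (≥15).

Option 2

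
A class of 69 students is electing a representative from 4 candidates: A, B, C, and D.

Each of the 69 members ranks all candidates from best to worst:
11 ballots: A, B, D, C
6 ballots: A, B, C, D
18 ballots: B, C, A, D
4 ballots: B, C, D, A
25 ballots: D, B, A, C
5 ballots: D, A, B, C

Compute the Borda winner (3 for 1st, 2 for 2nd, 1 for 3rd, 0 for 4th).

B

A: 11×3 + 6×3 + 18×1 + 4×0 + 25×1 + 5×2 = 104
B: 11×2 + 6×2 + 18×3 + 4×3 + 25×2 + 5×1 = 155
C: 11×0 + 6×1 + 18×2 + 4×2 + 25×0 + 5×0 = 50
D: 11×1 + 6×0 + 18×0 + 4×1 + 25×3 + 5×3 = 105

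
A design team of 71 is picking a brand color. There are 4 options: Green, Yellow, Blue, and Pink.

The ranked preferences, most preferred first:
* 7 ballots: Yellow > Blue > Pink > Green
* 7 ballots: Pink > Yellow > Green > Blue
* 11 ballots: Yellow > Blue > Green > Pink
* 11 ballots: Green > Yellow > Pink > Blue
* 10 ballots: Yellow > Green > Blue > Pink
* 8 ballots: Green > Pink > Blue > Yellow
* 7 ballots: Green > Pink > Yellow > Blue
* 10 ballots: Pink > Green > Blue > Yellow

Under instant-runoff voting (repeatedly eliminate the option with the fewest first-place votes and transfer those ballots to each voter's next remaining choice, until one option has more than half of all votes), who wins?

Green

Round 1: Green 26, Yellow 28, Blue 0, Pink 17. Blue eliminated.
Round 2: Green 26, Yellow 28, Pink 17. Pink eliminated.
Round 3: Green 36, Yellow 35. Green has a majority (≥36).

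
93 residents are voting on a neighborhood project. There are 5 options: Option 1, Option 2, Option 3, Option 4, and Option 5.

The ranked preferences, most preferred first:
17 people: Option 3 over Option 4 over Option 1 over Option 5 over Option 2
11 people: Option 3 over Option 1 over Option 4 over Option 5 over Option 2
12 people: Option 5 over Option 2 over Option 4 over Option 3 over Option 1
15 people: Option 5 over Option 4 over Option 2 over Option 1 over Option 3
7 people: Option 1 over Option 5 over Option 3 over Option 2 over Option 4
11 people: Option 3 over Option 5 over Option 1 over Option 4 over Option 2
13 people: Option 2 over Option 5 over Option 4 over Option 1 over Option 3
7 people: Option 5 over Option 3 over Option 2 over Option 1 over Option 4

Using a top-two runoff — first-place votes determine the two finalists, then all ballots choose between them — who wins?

Option 5

Round 1 first-place votes: Option 1 7, Option 2 13, Option 3 39, Option 4 0, Option 5 34. Option 3 and Option 5 advance.
Runoff: Option 3 is ranked above Option 5 on 39 ballots, Option 5 above Option 3 on 54.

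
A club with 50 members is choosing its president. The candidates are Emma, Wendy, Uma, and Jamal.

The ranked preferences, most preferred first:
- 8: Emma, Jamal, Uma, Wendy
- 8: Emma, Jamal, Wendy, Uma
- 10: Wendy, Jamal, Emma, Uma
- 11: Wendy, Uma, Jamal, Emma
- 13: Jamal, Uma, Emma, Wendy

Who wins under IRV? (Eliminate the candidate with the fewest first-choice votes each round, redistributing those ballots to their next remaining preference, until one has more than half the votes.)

Round 1: Emma 16, Wendy 21, Uma 0, Jamal 13. Uma eliminated.
Round 2: Emma 16, Wendy 21, Jamal 13. Jamal eliminated.
Round 3: Emma 29, Wendy 21. Emma has a majority (≥26).

Emma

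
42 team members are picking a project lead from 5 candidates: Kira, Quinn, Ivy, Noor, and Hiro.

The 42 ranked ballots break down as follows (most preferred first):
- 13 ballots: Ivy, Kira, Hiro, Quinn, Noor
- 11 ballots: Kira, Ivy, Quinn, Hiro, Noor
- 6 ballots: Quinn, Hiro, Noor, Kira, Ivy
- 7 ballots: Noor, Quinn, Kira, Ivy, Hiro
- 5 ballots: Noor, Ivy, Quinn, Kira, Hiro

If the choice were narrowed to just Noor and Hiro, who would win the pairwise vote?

Hiro

Noor is ranked above Hiro on 12 ballots; Hiro above Noor on 30.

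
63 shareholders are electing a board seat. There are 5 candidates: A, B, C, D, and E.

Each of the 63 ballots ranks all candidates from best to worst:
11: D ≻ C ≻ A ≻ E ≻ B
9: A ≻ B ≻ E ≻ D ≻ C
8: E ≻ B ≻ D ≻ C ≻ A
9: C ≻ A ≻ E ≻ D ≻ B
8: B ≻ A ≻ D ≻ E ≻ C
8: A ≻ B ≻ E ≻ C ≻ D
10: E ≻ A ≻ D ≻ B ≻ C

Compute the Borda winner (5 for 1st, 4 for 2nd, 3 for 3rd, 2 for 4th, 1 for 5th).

A

A: 11×3 + 9×5 + 8×1 + 9×4 + 8×4 + 8×5 + 10×4 = 234
B: 11×1 + 9×4 + 8×4 + 9×1 + 8×5 + 8×4 + 10×2 = 180
C: 11×4 + 9×1 + 8×2 + 9×5 + 8×1 + 8×2 + 10×1 = 148
D: 11×5 + 9×2 + 8×3 + 9×2 + 8×3 + 8×1 + 10×3 = 177
E: 11×2 + 9×3 + 8×5 + 9×3 + 8×2 + 8×3 + 10×5 = 206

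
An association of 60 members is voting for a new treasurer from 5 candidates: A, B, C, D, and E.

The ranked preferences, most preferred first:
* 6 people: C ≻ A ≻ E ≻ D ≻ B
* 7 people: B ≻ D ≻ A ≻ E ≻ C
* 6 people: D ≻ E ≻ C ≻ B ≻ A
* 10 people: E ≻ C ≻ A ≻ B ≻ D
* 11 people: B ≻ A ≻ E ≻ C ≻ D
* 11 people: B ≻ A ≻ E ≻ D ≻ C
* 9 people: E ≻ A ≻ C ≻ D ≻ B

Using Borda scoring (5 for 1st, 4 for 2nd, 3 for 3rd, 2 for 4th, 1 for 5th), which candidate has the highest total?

E

A: 6×4 + 7×3 + 6×1 + 10×3 + 11×4 + 11×4 + 9×4 = 205
B: 6×1 + 7×5 + 6×2 + 10×2 + 11×5 + 11×5 + 9×1 = 192
C: 6×5 + 7×1 + 6×3 + 10×4 + 11×2 + 11×1 + 9×3 = 155
D: 6×2 + 7×4 + 6×5 + 10×1 + 11×1 + 11×2 + 9×2 = 131
E: 6×3 + 7×2 + 6×4 + 10×5 + 11×3 + 11×3 + 9×5 = 217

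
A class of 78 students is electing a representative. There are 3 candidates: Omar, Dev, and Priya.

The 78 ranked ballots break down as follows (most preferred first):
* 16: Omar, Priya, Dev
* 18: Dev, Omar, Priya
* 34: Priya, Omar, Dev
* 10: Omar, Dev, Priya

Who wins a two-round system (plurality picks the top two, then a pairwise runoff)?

Omar

Round 1 first-place votes: Omar 26, Dev 18, Priya 34. Priya and Omar advance.
Runoff: Priya is ranked above Omar on 34 ballots, Omar above Priya on 44.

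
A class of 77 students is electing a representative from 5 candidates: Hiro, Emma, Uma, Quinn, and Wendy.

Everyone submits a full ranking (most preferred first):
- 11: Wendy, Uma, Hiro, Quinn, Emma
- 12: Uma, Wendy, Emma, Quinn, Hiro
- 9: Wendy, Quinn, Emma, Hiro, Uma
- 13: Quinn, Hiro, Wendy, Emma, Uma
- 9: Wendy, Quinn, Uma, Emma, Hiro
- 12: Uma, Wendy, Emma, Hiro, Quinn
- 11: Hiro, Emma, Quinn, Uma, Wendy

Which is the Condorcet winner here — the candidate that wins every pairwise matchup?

Wendy vs Hiro: 53–24
Wendy vs Emma: 66–11
Wendy vs Uma: 42–35
Wendy vs Quinn: 53–24
Wendy beats every other candidate.

Wendy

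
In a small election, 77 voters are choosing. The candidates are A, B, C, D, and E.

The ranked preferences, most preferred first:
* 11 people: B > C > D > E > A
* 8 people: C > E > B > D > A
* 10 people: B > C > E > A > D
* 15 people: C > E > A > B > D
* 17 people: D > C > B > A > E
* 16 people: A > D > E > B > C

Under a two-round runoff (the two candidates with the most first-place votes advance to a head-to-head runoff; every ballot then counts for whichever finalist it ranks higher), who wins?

C

Round 1 first-place votes: A 16, B 21, C 23, D 17, E 0. C and B advance.
Runoff: C is ranked above B on 40 ballots, B above C on 37.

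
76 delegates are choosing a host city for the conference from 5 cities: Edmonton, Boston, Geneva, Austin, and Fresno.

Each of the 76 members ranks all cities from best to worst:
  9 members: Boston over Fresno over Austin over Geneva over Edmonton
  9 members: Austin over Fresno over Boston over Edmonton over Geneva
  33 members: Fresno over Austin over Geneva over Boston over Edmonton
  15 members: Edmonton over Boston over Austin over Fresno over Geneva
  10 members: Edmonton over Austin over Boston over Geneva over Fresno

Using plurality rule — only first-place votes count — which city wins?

First-place votes: Edmonton 25, Boston 9, Geneva 0, Austin 9, Fresno 33.

Fresno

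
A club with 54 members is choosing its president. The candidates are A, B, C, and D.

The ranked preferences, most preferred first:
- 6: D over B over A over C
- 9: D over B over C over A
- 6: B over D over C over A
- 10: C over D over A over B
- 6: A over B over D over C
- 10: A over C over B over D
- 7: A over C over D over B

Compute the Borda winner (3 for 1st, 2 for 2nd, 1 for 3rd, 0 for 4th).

D

A: 6×1 + 9×0 + 6×0 + 10×1 + 6×3 + 10×3 + 7×3 = 85
B: 6×2 + 9×2 + 6×3 + 10×0 + 6×2 + 10×1 + 7×0 = 70
C: 6×0 + 9×1 + 6×1 + 10×3 + 6×0 + 10×2 + 7×2 = 79
D: 6×3 + 9×3 + 6×2 + 10×2 + 6×1 + 10×0 + 7×1 = 90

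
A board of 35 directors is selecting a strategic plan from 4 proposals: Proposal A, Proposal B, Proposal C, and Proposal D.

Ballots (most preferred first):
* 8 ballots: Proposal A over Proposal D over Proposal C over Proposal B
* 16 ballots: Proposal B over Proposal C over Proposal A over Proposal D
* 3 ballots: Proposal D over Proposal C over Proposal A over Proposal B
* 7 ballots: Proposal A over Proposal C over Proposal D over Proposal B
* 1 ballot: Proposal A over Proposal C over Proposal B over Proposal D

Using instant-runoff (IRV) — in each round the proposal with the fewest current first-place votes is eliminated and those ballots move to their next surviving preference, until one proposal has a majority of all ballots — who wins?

Proposal A

Round 1: Proposal A 16, Proposal B 16, Proposal C 0, Proposal D 3. Proposal C eliminated.
Round 2: Proposal A 16, Proposal B 16, Proposal D 3. Proposal D eliminated.
Round 3: Proposal A 19, Proposal B 16. Proposal A has a majority (≥18).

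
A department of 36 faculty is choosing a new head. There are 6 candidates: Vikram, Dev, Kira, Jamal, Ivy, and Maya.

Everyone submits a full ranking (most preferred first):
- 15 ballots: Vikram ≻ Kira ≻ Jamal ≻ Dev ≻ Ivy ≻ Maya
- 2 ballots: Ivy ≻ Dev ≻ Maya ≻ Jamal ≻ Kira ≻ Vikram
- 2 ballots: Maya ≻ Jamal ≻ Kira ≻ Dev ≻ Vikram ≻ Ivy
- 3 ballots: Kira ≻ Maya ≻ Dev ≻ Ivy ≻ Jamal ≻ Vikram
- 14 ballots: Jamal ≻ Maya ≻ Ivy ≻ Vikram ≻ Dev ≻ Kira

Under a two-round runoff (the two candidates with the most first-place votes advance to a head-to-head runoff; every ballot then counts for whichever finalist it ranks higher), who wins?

Jamal

Round 1 first-place votes: Vikram 15, Dev 0, Kira 3, Jamal 14, Ivy 2, Maya 2. Vikram and Jamal advance.
Runoff: Vikram is ranked above Jamal on 15 ballots, Jamal above Vikram on 21.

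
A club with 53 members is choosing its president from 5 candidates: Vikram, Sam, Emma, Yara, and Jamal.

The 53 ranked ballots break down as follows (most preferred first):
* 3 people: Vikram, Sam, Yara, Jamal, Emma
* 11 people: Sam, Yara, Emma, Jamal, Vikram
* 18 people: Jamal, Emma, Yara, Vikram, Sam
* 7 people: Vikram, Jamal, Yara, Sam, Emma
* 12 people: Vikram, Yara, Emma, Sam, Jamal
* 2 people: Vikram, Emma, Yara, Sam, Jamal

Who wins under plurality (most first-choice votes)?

Vikram

First-place votes: Vikram 24, Sam 11, Emma 0, Yara 0, Jamal 18.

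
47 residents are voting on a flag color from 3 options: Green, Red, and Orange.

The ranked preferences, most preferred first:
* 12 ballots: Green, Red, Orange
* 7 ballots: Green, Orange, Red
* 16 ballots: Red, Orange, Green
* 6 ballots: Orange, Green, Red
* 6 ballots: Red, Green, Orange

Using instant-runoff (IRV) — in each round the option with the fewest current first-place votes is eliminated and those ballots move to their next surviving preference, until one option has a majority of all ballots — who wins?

Round 1: Green 19, Red 22, Orange 6. Orange eliminated.
Round 2: Green 25, Red 22. Green has a majority (≥24).

Green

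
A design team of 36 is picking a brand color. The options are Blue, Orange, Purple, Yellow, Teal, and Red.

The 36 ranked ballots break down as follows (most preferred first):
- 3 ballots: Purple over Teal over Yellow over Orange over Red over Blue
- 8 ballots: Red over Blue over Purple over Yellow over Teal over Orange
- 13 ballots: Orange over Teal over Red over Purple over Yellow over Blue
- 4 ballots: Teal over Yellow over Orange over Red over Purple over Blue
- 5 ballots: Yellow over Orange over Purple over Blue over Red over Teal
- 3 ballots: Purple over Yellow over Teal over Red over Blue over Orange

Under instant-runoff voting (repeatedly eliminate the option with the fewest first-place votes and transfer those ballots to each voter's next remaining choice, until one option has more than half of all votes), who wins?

Round 1: Blue 0, Orange 13, Purple 6, Yellow 5, Teal 4, Red 8. Blue eliminated.
Round 2: Orange 13, Purple 6, Yellow 5, Teal 4, Red 8. Teal eliminated.
Round 3: Orange 13, Purple 6, Yellow 9, Red 8. Purple eliminated.
Round 4: Orange 13, Yellow 15, Red 8. Red eliminated.
Round 5: Orange 13, Yellow 23. Yellow has a majority (≥19).

Yellow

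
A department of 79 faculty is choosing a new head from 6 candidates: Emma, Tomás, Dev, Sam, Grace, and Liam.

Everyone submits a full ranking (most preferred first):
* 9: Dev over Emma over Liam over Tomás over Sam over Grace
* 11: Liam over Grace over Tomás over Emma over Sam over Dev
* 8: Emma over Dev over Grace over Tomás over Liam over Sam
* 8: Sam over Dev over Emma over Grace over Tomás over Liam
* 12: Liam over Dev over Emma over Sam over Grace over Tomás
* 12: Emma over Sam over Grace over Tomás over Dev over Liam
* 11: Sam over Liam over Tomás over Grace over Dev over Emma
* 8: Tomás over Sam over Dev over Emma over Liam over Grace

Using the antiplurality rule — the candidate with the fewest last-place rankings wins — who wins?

Sam

Last-place votes: Emma 11, Tomás 12, Dev 11, Sam 8, Grace 17, Liam 20.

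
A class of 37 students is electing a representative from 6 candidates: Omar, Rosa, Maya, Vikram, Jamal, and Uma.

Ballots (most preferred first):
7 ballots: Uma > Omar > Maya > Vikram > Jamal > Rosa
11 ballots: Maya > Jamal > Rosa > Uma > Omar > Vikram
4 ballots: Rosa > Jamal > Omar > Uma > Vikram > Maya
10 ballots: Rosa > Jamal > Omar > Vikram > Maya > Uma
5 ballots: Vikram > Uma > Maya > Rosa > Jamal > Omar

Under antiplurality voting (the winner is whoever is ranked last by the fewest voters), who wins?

Last-place votes: Omar 5, Rosa 7, Maya 4, Vikram 11, Jamal 0, Uma 10.

Jamal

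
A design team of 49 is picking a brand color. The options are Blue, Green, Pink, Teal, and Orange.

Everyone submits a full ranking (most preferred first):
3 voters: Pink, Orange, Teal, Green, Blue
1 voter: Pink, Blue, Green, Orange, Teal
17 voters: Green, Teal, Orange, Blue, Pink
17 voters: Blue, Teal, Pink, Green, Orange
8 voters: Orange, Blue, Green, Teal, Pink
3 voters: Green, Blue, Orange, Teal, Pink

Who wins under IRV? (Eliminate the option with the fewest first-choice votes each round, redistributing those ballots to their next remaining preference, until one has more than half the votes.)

Blue

Round 1: Blue 17, Green 20, Pink 4, Teal 0, Orange 8. Teal eliminated.
Round 2: Blue 17, Green 20, Pink 4, Orange 8. Pink eliminated.
Round 3: Blue 18, Green 20, Orange 11. Orange eliminated.
Round 4: Blue 26, Green 23. Blue has a majority (≥25).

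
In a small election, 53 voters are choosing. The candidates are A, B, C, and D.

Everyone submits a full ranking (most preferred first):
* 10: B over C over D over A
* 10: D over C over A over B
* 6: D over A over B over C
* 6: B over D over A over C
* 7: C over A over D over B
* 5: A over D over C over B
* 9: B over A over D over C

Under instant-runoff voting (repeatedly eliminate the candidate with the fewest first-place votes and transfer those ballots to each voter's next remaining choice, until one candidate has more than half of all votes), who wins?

Round 1: A 5, B 25, C 7, D 16. A eliminated.
Round 2: B 25, C 7, D 21. C eliminated.
Round 3: B 25, D 28. D has a majority (≥27).

D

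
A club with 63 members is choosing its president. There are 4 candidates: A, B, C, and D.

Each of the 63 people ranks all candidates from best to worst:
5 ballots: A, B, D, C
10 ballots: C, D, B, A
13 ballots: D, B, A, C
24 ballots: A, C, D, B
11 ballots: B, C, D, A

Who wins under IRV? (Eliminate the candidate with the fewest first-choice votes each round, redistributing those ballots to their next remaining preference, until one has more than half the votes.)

Round 1: A 29, B 11, C 10, D 13. C eliminated.
Round 2: A 29, B 11, D 23. B eliminated.
Round 3: A 29, D 34. D has a majority (≥32).

D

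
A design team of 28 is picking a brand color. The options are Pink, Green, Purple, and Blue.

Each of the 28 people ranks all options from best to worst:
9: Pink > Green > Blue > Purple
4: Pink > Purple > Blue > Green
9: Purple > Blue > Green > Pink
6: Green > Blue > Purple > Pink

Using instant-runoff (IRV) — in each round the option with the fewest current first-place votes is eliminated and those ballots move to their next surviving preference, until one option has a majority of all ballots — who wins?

Round 1: Pink 13, Green 6, Purple 9, Blue 0. Blue eliminated.
Round 2: Pink 13, Green 6, Purple 9. Green eliminated.
Round 3: Pink 13, Purple 15. Purple has a majority (≥15).

Purple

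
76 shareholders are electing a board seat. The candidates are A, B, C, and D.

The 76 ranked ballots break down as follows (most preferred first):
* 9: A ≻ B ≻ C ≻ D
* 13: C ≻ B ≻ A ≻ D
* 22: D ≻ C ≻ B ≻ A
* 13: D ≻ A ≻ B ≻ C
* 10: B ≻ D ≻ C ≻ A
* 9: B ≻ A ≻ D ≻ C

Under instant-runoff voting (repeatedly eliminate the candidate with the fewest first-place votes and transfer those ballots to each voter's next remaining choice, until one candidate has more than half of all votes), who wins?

Round 1: A 9, B 19, C 13, D 35. A eliminated.
Round 2: B 28, C 13, D 35. C eliminated.
Round 3: B 41, D 35. B has a majority (≥39).

B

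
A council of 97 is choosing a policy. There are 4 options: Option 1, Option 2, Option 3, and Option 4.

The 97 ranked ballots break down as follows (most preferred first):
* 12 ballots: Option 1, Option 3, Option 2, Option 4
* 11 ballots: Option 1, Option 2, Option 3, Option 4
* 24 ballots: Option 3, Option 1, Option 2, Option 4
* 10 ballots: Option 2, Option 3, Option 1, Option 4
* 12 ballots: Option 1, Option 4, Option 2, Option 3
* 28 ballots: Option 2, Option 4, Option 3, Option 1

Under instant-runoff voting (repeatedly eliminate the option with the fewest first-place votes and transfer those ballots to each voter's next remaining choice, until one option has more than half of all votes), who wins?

Round 1: Option 1 35, Option 2 38, Option 3 24, Option 4 0. Option 4 eliminated.
Round 2: Option 1 35, Option 2 38, Option 3 24. Option 3 eliminated.
Round 3: Option 1 59, Option 2 38. Option 1 has a majority (≥49).

Option 1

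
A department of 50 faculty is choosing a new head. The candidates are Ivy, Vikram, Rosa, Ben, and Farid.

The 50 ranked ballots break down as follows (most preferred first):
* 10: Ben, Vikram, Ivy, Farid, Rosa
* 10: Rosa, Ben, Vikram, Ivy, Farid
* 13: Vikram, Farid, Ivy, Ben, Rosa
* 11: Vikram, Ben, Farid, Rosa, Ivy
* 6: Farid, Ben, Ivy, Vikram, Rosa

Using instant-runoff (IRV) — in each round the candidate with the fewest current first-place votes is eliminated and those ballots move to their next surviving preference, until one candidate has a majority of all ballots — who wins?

Round 1: Ivy 0, Vikram 24, Rosa 10, Ben 10, Farid 6. Ivy eliminated.
Round 2: Vikram 24, Rosa 10, Ben 10, Farid 6. Farid eliminated.
Round 3: Vikram 24, Rosa 10, Ben 16. Rosa eliminated.
Round 4: Vikram 24, Ben 26. Ben has a majority (≥26).

Ben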